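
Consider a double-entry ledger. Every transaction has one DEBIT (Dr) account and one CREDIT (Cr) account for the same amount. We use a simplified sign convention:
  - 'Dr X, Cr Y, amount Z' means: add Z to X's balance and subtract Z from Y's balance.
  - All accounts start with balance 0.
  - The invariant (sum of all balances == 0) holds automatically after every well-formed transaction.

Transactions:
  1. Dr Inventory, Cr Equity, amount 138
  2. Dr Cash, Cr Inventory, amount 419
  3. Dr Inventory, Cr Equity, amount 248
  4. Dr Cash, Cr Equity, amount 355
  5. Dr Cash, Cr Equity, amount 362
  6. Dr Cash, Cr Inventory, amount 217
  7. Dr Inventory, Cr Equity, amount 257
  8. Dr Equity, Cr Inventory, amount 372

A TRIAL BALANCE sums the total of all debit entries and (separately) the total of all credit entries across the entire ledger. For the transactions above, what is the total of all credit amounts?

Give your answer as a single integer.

Answer: 2368

Derivation:
Txn 1: credit+=138
Txn 2: credit+=419
Txn 3: credit+=248
Txn 4: credit+=355
Txn 5: credit+=362
Txn 6: credit+=217
Txn 7: credit+=257
Txn 8: credit+=372
Total credits = 2368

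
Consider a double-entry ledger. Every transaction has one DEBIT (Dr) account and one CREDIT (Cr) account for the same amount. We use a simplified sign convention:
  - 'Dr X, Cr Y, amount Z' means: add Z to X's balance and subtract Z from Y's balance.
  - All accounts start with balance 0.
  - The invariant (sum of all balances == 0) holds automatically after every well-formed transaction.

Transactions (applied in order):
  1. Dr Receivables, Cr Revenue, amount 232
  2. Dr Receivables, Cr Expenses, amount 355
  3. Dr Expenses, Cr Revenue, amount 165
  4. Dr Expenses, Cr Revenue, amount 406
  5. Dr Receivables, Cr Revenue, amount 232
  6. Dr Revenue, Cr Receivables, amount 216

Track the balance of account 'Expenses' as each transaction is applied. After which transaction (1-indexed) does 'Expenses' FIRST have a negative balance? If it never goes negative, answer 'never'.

Answer: 2

Derivation:
After txn 1: Expenses=0
After txn 2: Expenses=-355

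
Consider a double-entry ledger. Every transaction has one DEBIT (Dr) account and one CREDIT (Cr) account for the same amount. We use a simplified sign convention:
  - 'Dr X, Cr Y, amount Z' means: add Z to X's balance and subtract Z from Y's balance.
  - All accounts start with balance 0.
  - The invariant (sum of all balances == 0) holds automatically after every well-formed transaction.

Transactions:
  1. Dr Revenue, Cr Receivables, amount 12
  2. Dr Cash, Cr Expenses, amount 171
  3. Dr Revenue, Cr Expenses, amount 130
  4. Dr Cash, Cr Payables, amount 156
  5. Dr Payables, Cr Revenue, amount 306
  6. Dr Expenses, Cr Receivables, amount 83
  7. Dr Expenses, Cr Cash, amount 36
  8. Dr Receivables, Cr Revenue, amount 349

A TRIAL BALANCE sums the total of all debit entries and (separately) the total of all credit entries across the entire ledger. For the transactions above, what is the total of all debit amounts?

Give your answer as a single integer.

Answer: 1243

Derivation:
Txn 1: debit+=12
Txn 2: debit+=171
Txn 3: debit+=130
Txn 4: debit+=156
Txn 5: debit+=306
Txn 6: debit+=83
Txn 7: debit+=36
Txn 8: debit+=349
Total debits = 1243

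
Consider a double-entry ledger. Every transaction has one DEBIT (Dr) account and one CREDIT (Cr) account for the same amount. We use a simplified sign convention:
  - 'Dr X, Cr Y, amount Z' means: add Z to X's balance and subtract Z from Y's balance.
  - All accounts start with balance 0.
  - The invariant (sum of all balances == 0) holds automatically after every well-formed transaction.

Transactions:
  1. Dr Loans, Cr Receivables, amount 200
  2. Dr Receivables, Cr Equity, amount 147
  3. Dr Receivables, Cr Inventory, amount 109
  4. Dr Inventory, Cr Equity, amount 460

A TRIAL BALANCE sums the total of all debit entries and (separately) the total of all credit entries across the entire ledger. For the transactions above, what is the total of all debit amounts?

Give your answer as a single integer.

Txn 1: debit+=200
Txn 2: debit+=147
Txn 3: debit+=109
Txn 4: debit+=460
Total debits = 916

Answer: 916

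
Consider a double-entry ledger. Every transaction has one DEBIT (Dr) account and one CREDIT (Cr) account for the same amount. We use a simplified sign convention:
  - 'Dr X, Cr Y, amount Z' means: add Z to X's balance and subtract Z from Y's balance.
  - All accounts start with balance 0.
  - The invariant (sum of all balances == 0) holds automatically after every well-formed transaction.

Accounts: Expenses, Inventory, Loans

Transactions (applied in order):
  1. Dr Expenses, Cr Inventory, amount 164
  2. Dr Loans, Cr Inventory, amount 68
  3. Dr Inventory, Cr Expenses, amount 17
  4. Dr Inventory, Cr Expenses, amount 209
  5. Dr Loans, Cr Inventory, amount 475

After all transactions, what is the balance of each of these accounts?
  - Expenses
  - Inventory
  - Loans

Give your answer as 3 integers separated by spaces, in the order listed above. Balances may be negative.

Answer: -62 -481 543

Derivation:
After txn 1 (Dr Expenses, Cr Inventory, amount 164): Expenses=164 Inventory=-164
After txn 2 (Dr Loans, Cr Inventory, amount 68): Expenses=164 Inventory=-232 Loans=68
After txn 3 (Dr Inventory, Cr Expenses, amount 17): Expenses=147 Inventory=-215 Loans=68
After txn 4 (Dr Inventory, Cr Expenses, amount 209): Expenses=-62 Inventory=-6 Loans=68
After txn 5 (Dr Loans, Cr Inventory, amount 475): Expenses=-62 Inventory=-481 Loans=543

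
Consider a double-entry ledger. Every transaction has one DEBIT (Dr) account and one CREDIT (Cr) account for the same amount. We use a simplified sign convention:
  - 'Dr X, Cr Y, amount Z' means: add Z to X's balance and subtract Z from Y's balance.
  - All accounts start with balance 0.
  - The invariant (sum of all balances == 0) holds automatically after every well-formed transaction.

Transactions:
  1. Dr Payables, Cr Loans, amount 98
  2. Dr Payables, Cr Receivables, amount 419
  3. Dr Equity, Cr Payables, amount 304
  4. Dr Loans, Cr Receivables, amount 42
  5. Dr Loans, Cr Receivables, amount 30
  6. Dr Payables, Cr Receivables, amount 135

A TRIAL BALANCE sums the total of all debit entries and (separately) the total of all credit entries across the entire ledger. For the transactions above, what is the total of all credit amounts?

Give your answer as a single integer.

Txn 1: credit+=98
Txn 2: credit+=419
Txn 3: credit+=304
Txn 4: credit+=42
Txn 5: credit+=30
Txn 6: credit+=135
Total credits = 1028

Answer: 1028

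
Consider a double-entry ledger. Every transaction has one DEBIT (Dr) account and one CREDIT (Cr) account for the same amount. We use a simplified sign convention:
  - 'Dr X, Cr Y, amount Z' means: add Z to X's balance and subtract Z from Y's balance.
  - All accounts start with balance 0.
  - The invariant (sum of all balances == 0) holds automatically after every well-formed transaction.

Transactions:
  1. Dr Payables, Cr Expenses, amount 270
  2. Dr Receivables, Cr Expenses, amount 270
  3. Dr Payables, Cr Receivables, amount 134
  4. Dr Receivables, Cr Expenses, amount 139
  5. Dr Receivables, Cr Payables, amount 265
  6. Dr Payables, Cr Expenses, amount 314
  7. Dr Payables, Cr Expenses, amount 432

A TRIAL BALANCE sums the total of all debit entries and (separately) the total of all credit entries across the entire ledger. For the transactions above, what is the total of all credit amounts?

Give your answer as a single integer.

Txn 1: credit+=270
Txn 2: credit+=270
Txn 3: credit+=134
Txn 4: credit+=139
Txn 5: credit+=265
Txn 6: credit+=314
Txn 7: credit+=432
Total credits = 1824

Answer: 1824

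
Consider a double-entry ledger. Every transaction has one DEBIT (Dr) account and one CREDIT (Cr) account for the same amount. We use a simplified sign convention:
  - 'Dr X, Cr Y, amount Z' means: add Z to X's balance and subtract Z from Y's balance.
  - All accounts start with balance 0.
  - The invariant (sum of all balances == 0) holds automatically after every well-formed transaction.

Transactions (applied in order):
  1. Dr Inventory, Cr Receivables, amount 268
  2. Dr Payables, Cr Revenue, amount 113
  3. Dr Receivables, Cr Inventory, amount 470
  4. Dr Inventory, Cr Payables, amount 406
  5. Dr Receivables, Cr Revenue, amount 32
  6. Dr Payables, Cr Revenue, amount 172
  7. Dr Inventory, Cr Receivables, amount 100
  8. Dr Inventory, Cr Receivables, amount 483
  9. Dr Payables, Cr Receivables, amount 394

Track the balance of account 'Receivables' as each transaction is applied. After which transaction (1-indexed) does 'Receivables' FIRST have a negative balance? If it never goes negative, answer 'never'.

Answer: 1

Derivation:
After txn 1: Receivables=-268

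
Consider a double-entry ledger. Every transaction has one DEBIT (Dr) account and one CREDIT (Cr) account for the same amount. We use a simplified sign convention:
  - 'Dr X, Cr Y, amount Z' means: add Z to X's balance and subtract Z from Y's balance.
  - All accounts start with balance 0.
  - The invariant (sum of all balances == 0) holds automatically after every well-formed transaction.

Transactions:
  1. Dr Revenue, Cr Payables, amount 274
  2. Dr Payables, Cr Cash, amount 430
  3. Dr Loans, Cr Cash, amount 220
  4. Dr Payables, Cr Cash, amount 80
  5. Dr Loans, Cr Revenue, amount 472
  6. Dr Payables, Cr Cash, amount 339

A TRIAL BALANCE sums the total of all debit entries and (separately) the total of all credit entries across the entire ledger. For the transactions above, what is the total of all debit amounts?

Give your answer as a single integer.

Answer: 1815

Derivation:
Txn 1: debit+=274
Txn 2: debit+=430
Txn 3: debit+=220
Txn 4: debit+=80
Txn 5: debit+=472
Txn 6: debit+=339
Total debits = 1815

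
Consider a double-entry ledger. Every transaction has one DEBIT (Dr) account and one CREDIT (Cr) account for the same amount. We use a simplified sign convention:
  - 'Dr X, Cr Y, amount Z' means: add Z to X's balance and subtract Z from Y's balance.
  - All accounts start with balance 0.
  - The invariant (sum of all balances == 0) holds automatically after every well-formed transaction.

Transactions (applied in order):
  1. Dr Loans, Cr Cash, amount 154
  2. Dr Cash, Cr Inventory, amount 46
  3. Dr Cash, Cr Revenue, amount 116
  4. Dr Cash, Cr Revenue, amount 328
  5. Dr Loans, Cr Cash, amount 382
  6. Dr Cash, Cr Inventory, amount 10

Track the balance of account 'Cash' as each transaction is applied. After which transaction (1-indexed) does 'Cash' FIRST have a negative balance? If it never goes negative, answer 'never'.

Answer: 1

Derivation:
After txn 1: Cash=-154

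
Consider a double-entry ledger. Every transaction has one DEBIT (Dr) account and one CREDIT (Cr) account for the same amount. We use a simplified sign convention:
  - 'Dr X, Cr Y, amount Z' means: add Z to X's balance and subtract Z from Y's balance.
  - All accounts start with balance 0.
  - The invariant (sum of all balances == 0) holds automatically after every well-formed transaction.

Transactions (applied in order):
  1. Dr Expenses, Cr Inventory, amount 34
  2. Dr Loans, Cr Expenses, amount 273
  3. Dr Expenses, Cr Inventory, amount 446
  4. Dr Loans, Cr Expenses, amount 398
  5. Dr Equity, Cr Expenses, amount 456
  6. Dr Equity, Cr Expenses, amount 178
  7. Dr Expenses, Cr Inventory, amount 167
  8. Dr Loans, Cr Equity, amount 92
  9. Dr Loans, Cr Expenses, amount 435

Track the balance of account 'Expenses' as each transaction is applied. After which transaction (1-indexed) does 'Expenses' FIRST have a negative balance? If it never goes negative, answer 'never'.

After txn 1: Expenses=34
After txn 2: Expenses=-239

Answer: 2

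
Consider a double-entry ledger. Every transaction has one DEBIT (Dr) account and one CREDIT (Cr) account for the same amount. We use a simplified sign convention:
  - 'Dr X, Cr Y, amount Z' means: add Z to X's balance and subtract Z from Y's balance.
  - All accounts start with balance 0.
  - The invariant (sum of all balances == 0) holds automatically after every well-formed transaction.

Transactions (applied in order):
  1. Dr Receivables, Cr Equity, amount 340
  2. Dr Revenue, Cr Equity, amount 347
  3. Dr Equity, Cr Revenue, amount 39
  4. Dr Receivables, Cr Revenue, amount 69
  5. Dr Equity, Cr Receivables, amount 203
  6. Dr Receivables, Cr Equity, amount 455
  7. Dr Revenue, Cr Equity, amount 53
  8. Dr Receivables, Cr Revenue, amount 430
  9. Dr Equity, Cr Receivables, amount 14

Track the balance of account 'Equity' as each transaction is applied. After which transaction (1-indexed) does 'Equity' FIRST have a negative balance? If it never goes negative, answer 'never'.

After txn 1: Equity=-340

Answer: 1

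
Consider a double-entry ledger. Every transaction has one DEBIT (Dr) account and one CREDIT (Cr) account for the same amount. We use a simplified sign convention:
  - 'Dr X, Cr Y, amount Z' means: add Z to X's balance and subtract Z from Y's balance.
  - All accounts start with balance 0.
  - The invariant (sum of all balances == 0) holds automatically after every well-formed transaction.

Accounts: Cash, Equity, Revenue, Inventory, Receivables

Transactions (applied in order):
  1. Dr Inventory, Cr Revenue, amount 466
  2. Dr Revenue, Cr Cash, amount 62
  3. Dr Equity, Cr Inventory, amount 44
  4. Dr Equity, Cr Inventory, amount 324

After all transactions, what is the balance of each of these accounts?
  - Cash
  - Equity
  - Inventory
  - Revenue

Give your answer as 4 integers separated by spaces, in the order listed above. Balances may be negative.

Answer: -62 368 98 -404

Derivation:
After txn 1 (Dr Inventory, Cr Revenue, amount 466): Inventory=466 Revenue=-466
After txn 2 (Dr Revenue, Cr Cash, amount 62): Cash=-62 Inventory=466 Revenue=-404
After txn 3 (Dr Equity, Cr Inventory, amount 44): Cash=-62 Equity=44 Inventory=422 Revenue=-404
After txn 4 (Dr Equity, Cr Inventory, amount 324): Cash=-62 Equity=368 Inventory=98 Revenue=-404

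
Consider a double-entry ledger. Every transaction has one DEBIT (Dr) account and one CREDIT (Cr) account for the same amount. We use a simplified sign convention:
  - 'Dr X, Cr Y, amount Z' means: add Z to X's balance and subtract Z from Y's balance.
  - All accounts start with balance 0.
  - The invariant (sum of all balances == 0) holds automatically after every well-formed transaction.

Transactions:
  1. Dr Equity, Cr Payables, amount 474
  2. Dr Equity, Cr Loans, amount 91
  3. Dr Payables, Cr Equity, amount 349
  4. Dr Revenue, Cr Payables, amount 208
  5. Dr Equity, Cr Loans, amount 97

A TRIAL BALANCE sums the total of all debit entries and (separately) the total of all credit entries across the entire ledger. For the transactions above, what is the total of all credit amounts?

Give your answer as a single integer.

Txn 1: credit+=474
Txn 2: credit+=91
Txn 3: credit+=349
Txn 4: credit+=208
Txn 5: credit+=97
Total credits = 1219

Answer: 1219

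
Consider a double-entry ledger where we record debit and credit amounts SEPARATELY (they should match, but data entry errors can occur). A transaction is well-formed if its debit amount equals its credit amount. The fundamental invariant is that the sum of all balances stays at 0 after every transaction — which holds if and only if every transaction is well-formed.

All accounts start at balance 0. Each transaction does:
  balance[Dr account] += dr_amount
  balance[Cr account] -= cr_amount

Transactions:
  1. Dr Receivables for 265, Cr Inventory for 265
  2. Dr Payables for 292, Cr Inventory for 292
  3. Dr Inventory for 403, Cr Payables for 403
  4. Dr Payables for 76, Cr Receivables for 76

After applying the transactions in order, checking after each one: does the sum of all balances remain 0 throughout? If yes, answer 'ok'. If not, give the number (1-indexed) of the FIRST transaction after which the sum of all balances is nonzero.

After txn 1: dr=265 cr=265 sum_balances=0
After txn 2: dr=292 cr=292 sum_balances=0
After txn 3: dr=403 cr=403 sum_balances=0
After txn 4: dr=76 cr=76 sum_balances=0

Answer: ok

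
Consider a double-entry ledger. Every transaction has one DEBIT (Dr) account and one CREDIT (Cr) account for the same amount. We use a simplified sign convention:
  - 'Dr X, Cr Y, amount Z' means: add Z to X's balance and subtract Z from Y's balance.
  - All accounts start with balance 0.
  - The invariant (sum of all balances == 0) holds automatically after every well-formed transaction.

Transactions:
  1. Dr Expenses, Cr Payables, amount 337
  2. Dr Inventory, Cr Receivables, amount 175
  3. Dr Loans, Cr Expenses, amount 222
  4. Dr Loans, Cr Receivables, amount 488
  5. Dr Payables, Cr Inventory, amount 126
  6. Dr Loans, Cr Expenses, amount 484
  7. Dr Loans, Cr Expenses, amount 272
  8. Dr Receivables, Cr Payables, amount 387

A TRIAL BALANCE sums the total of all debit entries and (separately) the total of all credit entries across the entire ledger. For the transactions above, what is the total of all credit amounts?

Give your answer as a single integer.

Answer: 2491

Derivation:
Txn 1: credit+=337
Txn 2: credit+=175
Txn 3: credit+=222
Txn 4: credit+=488
Txn 5: credit+=126
Txn 6: credit+=484
Txn 7: credit+=272
Txn 8: credit+=387
Total credits = 2491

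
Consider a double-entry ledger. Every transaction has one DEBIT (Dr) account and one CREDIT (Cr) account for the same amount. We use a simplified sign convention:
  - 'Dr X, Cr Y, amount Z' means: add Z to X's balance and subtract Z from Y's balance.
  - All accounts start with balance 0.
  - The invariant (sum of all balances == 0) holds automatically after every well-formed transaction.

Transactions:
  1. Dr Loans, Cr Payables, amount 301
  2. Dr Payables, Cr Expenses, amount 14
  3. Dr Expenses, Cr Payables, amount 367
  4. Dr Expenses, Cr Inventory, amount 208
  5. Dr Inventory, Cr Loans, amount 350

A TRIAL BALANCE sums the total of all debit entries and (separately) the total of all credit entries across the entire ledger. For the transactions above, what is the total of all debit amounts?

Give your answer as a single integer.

Txn 1: debit+=301
Txn 2: debit+=14
Txn 3: debit+=367
Txn 4: debit+=208
Txn 5: debit+=350
Total debits = 1240

Answer: 1240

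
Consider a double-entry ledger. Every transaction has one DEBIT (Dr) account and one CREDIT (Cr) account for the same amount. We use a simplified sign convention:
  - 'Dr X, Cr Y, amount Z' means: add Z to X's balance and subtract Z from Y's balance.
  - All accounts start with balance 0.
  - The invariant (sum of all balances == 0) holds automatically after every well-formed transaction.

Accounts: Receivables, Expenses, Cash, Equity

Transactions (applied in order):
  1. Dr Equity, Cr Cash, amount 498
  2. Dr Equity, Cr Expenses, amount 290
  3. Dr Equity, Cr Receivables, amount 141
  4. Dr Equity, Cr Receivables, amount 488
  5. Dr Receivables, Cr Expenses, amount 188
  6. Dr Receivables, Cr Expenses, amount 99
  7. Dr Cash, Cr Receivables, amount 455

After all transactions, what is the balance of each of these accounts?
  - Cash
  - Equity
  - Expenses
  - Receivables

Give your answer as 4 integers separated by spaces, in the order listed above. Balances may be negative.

Answer: -43 1417 -577 -797

Derivation:
After txn 1 (Dr Equity, Cr Cash, amount 498): Cash=-498 Equity=498
After txn 2 (Dr Equity, Cr Expenses, amount 290): Cash=-498 Equity=788 Expenses=-290
After txn 3 (Dr Equity, Cr Receivables, amount 141): Cash=-498 Equity=929 Expenses=-290 Receivables=-141
After txn 4 (Dr Equity, Cr Receivables, amount 488): Cash=-498 Equity=1417 Expenses=-290 Receivables=-629
After txn 5 (Dr Receivables, Cr Expenses, amount 188): Cash=-498 Equity=1417 Expenses=-478 Receivables=-441
After txn 6 (Dr Receivables, Cr Expenses, amount 99): Cash=-498 Equity=1417 Expenses=-577 Receivables=-342
After txn 7 (Dr Cash, Cr Receivables, amount 455): Cash=-43 Equity=1417 Expenses=-577 Receivables=-797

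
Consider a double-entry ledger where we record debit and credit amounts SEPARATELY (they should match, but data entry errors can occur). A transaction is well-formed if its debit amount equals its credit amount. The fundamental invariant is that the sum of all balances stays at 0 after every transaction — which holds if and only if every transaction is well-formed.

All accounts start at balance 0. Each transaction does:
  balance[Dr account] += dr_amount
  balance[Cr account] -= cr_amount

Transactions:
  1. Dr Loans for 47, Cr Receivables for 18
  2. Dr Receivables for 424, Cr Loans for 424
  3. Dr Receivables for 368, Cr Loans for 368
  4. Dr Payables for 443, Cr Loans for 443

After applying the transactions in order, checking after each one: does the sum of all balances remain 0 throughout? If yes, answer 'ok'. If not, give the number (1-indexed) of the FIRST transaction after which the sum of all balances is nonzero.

After txn 1: dr=47 cr=18 sum_balances=29
After txn 2: dr=424 cr=424 sum_balances=29
After txn 3: dr=368 cr=368 sum_balances=29
After txn 4: dr=443 cr=443 sum_balances=29

Answer: 1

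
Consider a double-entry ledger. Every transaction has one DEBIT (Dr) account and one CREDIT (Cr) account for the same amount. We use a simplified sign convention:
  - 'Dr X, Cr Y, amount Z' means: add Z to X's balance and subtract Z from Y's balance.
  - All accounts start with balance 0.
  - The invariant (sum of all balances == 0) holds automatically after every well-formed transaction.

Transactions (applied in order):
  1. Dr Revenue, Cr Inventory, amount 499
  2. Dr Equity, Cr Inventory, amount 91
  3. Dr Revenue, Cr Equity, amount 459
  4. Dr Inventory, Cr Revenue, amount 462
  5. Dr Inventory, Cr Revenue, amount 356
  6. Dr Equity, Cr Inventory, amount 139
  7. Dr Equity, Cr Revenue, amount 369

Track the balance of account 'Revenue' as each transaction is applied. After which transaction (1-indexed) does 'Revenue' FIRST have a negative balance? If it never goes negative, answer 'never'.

After txn 1: Revenue=499
After txn 2: Revenue=499
After txn 3: Revenue=958
After txn 4: Revenue=496
After txn 5: Revenue=140
After txn 6: Revenue=140
After txn 7: Revenue=-229

Answer: 7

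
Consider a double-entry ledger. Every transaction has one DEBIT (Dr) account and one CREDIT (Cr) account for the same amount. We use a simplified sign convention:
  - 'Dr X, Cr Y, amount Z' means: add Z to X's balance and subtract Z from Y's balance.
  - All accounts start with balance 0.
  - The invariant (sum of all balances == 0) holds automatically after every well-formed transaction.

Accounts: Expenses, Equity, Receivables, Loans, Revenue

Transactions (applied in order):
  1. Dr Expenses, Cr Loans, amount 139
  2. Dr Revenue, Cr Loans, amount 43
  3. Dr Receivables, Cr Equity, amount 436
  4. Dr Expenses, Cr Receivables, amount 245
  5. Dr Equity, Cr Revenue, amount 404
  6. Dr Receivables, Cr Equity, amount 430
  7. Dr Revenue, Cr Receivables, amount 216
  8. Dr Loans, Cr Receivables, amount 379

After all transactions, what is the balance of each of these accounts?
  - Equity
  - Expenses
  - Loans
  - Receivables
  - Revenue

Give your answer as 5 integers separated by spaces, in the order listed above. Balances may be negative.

Answer: -462 384 197 26 -145

Derivation:
After txn 1 (Dr Expenses, Cr Loans, amount 139): Expenses=139 Loans=-139
After txn 2 (Dr Revenue, Cr Loans, amount 43): Expenses=139 Loans=-182 Revenue=43
After txn 3 (Dr Receivables, Cr Equity, amount 436): Equity=-436 Expenses=139 Loans=-182 Receivables=436 Revenue=43
After txn 4 (Dr Expenses, Cr Receivables, amount 245): Equity=-436 Expenses=384 Loans=-182 Receivables=191 Revenue=43
After txn 5 (Dr Equity, Cr Revenue, amount 404): Equity=-32 Expenses=384 Loans=-182 Receivables=191 Revenue=-361
After txn 6 (Dr Receivables, Cr Equity, amount 430): Equity=-462 Expenses=384 Loans=-182 Receivables=621 Revenue=-361
After txn 7 (Dr Revenue, Cr Receivables, amount 216): Equity=-462 Expenses=384 Loans=-182 Receivables=405 Revenue=-145
After txn 8 (Dr Loans, Cr Receivables, amount 379): Equity=-462 Expenses=384 Loans=197 Receivables=26 Revenue=-145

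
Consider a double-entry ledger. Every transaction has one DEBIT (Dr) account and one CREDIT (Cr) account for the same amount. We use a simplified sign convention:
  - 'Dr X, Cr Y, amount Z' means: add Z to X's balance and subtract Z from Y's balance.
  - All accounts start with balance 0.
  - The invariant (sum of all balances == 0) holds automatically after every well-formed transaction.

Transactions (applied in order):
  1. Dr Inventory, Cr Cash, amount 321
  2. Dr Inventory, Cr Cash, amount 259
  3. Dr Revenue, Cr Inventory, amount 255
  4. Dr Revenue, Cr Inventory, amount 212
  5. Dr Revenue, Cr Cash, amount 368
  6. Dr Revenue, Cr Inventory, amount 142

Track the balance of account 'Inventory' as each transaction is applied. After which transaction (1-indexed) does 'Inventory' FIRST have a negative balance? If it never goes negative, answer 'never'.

Answer: 6

Derivation:
After txn 1: Inventory=321
After txn 2: Inventory=580
After txn 3: Inventory=325
After txn 4: Inventory=113
After txn 5: Inventory=113
After txn 6: Inventory=-29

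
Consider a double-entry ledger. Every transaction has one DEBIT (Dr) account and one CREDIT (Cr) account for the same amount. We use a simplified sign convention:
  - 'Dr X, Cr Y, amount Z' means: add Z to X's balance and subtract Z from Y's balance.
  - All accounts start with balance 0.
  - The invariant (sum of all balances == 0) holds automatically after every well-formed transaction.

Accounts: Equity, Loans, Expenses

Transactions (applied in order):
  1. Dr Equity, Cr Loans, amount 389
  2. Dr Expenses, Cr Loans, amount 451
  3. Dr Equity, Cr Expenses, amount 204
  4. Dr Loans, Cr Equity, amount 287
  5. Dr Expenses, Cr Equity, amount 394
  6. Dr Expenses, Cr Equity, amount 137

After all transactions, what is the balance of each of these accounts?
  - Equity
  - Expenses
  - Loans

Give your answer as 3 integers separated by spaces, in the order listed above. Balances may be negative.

After txn 1 (Dr Equity, Cr Loans, amount 389): Equity=389 Loans=-389
After txn 2 (Dr Expenses, Cr Loans, amount 451): Equity=389 Expenses=451 Loans=-840
After txn 3 (Dr Equity, Cr Expenses, amount 204): Equity=593 Expenses=247 Loans=-840
After txn 4 (Dr Loans, Cr Equity, amount 287): Equity=306 Expenses=247 Loans=-553
After txn 5 (Dr Expenses, Cr Equity, amount 394): Equity=-88 Expenses=641 Loans=-553
After txn 6 (Dr Expenses, Cr Equity, amount 137): Equity=-225 Expenses=778 Loans=-553

Answer: -225 778 -553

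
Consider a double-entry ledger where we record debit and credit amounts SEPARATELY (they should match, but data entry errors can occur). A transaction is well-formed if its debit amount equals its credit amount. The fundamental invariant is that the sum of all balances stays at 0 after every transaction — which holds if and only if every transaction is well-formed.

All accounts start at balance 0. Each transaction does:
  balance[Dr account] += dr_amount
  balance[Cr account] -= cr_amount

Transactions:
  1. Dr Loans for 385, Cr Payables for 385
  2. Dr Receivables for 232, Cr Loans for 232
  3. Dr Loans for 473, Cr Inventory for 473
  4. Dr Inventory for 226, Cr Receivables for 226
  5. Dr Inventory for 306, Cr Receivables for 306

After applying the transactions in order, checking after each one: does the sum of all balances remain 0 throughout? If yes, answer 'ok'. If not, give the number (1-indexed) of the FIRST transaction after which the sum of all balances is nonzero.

After txn 1: dr=385 cr=385 sum_balances=0
After txn 2: dr=232 cr=232 sum_balances=0
After txn 3: dr=473 cr=473 sum_balances=0
After txn 4: dr=226 cr=226 sum_balances=0
After txn 5: dr=306 cr=306 sum_balances=0

Answer: ok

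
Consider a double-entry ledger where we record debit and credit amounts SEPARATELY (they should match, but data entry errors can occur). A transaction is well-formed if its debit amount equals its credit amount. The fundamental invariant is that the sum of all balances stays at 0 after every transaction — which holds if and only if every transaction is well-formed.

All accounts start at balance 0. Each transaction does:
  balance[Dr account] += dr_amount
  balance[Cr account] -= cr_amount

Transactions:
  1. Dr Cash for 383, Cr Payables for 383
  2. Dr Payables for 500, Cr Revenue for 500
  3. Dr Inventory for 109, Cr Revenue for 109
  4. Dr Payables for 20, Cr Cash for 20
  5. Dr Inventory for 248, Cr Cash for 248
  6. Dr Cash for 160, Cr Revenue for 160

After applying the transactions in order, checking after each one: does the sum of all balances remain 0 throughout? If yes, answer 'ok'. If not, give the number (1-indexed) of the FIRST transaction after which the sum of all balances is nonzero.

Answer: ok

Derivation:
After txn 1: dr=383 cr=383 sum_balances=0
After txn 2: dr=500 cr=500 sum_balances=0
After txn 3: dr=109 cr=109 sum_balances=0
After txn 4: dr=20 cr=20 sum_balances=0
After txn 5: dr=248 cr=248 sum_balances=0
After txn 6: dr=160 cr=160 sum_balances=0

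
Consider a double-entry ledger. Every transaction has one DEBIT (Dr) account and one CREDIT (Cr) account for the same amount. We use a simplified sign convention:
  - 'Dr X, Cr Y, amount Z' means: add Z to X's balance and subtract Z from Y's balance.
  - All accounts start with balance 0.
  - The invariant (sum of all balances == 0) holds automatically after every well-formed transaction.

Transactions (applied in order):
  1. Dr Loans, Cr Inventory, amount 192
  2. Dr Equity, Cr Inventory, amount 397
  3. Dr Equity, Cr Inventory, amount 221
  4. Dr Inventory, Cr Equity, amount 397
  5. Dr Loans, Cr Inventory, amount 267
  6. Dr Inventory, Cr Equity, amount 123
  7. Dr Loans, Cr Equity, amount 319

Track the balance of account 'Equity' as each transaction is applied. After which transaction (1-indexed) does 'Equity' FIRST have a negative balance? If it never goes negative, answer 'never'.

After txn 1: Equity=0
After txn 2: Equity=397
After txn 3: Equity=618
After txn 4: Equity=221
After txn 5: Equity=221
After txn 6: Equity=98
After txn 7: Equity=-221

Answer: 7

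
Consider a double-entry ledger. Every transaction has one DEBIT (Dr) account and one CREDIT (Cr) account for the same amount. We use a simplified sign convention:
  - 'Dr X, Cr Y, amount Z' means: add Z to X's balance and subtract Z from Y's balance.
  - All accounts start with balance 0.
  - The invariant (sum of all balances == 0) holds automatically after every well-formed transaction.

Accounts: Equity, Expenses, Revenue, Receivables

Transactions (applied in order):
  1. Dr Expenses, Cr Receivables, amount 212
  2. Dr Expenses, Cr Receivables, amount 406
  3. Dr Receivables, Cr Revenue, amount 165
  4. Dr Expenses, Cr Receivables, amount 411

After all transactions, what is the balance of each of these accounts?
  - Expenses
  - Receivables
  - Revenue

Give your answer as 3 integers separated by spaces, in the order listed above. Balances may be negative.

Answer: 1029 -864 -165

Derivation:
After txn 1 (Dr Expenses, Cr Receivables, amount 212): Expenses=212 Receivables=-212
After txn 2 (Dr Expenses, Cr Receivables, amount 406): Expenses=618 Receivables=-618
After txn 3 (Dr Receivables, Cr Revenue, amount 165): Expenses=618 Receivables=-453 Revenue=-165
After txn 4 (Dr Expenses, Cr Receivables, amount 411): Expenses=1029 Receivables=-864 Revenue=-165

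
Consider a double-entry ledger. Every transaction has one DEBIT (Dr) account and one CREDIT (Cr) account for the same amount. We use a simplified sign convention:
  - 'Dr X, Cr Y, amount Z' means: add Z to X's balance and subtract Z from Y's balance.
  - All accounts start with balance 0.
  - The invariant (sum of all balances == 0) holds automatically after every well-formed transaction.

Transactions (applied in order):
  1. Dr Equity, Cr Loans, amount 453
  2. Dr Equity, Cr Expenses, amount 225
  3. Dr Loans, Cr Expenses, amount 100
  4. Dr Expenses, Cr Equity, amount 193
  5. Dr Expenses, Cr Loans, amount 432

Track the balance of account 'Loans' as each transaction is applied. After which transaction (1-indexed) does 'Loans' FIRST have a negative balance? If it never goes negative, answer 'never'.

After txn 1: Loans=-453

Answer: 1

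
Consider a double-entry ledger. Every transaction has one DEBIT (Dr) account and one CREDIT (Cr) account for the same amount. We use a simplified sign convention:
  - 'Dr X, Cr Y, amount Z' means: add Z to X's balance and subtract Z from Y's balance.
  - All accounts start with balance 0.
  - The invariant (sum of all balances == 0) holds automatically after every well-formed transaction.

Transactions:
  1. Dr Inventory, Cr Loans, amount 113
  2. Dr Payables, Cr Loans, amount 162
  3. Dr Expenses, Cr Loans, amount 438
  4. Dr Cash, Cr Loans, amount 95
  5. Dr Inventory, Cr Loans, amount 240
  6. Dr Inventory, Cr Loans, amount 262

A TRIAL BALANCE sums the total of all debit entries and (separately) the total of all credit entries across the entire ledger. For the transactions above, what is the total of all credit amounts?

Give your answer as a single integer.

Answer: 1310

Derivation:
Txn 1: credit+=113
Txn 2: credit+=162
Txn 3: credit+=438
Txn 4: credit+=95
Txn 5: credit+=240
Txn 6: credit+=262
Total credits = 1310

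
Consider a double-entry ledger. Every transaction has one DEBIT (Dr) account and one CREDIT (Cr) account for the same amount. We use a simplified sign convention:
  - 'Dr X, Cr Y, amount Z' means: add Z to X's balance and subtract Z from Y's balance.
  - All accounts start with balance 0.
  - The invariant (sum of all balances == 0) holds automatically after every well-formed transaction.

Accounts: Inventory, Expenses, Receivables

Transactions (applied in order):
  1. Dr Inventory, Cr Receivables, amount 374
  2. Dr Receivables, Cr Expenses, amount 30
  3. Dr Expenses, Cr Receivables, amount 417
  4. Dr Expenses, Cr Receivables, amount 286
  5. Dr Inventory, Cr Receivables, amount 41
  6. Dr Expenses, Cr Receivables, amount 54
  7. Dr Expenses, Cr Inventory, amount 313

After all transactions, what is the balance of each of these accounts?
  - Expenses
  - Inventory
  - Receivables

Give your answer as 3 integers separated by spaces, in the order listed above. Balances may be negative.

After txn 1 (Dr Inventory, Cr Receivables, amount 374): Inventory=374 Receivables=-374
After txn 2 (Dr Receivables, Cr Expenses, amount 30): Expenses=-30 Inventory=374 Receivables=-344
After txn 3 (Dr Expenses, Cr Receivables, amount 417): Expenses=387 Inventory=374 Receivables=-761
After txn 4 (Dr Expenses, Cr Receivables, amount 286): Expenses=673 Inventory=374 Receivables=-1047
After txn 5 (Dr Inventory, Cr Receivables, amount 41): Expenses=673 Inventory=415 Receivables=-1088
After txn 6 (Dr Expenses, Cr Receivables, amount 54): Expenses=727 Inventory=415 Receivables=-1142
After txn 7 (Dr Expenses, Cr Inventory, amount 313): Expenses=1040 Inventory=102 Receivables=-1142

Answer: 1040 102 -1142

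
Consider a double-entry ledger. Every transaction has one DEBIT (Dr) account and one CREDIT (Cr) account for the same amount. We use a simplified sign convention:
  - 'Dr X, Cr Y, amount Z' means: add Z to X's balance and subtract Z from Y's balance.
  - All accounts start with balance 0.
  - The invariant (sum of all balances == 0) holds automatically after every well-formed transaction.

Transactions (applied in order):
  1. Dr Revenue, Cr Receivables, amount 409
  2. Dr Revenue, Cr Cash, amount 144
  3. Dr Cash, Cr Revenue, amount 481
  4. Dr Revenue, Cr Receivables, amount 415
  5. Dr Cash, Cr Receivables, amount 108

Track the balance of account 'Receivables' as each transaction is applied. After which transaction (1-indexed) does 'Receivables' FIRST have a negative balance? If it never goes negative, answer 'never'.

After txn 1: Receivables=-409

Answer: 1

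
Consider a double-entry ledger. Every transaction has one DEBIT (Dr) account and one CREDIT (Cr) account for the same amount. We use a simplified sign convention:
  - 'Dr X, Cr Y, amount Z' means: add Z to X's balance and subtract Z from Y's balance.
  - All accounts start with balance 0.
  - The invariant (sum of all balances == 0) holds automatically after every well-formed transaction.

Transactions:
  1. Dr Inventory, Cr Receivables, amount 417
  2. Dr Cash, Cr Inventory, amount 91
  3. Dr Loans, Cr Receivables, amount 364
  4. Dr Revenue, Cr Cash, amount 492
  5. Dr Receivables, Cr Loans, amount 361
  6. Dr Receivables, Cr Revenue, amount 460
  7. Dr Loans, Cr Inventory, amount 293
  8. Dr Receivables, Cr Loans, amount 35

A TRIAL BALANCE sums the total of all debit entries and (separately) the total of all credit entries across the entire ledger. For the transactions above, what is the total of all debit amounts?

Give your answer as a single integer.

Txn 1: debit+=417
Txn 2: debit+=91
Txn 3: debit+=364
Txn 4: debit+=492
Txn 5: debit+=361
Txn 6: debit+=460
Txn 7: debit+=293
Txn 8: debit+=35
Total debits = 2513

Answer: 2513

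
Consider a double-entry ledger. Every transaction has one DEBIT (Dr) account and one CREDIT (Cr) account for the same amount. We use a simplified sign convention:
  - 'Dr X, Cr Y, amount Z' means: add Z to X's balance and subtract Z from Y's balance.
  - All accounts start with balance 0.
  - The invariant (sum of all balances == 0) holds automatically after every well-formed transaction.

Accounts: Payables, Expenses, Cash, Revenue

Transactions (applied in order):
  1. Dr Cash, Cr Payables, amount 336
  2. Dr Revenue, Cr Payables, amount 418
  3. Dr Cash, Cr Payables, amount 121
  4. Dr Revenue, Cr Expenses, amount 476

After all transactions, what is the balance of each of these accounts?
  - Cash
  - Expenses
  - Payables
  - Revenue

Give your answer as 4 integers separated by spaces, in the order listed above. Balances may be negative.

Answer: 457 -476 -875 894

Derivation:
After txn 1 (Dr Cash, Cr Payables, amount 336): Cash=336 Payables=-336
After txn 2 (Dr Revenue, Cr Payables, amount 418): Cash=336 Payables=-754 Revenue=418
After txn 3 (Dr Cash, Cr Payables, amount 121): Cash=457 Payables=-875 Revenue=418
After txn 4 (Dr Revenue, Cr Expenses, amount 476): Cash=457 Expenses=-476 Payables=-875 Revenue=894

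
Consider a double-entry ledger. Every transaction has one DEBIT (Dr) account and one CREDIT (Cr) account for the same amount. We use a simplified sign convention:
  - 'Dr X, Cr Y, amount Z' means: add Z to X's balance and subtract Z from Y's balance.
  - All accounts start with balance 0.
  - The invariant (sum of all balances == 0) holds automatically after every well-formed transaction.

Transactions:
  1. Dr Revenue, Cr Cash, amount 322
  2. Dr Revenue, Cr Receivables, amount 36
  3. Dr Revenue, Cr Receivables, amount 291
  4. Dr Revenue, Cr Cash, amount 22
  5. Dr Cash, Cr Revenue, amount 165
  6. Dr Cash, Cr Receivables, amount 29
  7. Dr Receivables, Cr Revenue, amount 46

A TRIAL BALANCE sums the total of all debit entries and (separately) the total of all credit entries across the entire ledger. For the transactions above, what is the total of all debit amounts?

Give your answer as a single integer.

Txn 1: debit+=322
Txn 2: debit+=36
Txn 3: debit+=291
Txn 4: debit+=22
Txn 5: debit+=165
Txn 6: debit+=29
Txn 7: debit+=46
Total debits = 911

Answer: 911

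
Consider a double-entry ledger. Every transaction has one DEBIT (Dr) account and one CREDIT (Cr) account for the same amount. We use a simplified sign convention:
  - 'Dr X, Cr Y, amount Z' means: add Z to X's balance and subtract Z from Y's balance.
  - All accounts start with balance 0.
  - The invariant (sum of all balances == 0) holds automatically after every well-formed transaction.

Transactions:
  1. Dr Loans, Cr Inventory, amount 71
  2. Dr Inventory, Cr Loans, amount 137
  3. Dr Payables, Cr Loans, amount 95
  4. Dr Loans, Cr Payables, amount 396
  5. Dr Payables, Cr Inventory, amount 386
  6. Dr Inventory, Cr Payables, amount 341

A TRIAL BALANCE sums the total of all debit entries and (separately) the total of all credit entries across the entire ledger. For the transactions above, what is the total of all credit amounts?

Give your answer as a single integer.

Txn 1: credit+=71
Txn 2: credit+=137
Txn 3: credit+=95
Txn 4: credit+=396
Txn 5: credit+=386
Txn 6: credit+=341
Total credits = 1426

Answer: 1426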